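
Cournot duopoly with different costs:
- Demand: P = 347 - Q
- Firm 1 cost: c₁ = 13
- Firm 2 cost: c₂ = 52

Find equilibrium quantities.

q₁* = 124.33, q₂* = 85.33

Work:
Reaction: q₁ = (347 - 13 - q₂)/2
Reaction: q₂ = (347 - 52 - q₁)/2
Solve simultaneously:
q₁* = (347 - 2×13 + 52)/3 = 124.33
q₂* = (347 - 2×52 + 13)/3 = 85.33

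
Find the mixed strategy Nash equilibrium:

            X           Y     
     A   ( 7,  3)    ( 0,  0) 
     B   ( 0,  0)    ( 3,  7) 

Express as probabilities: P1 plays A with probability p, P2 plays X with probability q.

p = 0.7, q = 0.3

Work:
Find probabilities that make opponent indifferent:
P2 chooses q to make P1 indifferent between A and B
P1 chooses p to make P2 indifferent between X and Y
Mixed NE: P1 plays (A: 0.7, B: 0.3), P2 plays (X: 0.3, Y: 0.7)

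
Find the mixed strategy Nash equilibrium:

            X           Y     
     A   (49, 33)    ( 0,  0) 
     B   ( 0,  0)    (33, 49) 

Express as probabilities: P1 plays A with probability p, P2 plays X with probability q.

p = 0.5976, q = 0.4024

Work:
Find probabilities that make opponent indifferent:
P2 chooses q to make P1 indifferent between A and B
P1 chooses p to make P2 indifferent between X and Y
Mixed NE: P1 plays (A: 0.5976, B: 0.4024), P2 plays (X: 0.4024, Y: 0.5976)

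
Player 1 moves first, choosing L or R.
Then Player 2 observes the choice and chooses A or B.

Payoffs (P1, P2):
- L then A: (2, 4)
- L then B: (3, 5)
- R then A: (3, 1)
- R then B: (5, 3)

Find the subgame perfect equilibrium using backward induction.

P1 plays R, P2 plays B after L and B after R; Payoff (5, 3)

Work:
Backward induction:
After L: P2 chooses B → P1 gets 3
After R: P2 chooses B → P1 gets 5
P1 chooses R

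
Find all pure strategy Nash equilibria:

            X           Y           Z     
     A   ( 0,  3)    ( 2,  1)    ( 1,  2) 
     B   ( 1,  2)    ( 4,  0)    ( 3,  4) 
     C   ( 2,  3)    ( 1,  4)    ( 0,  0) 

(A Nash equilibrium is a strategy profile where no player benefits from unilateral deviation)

Nash equilibrium: (B, Z)

Work:
Best responses:
  P1 vs X: payoffs [0, 1, 2] → best response C (payoff 2)
  P1 vs Y: payoffs [2, 4, 1] → best response B (payoff 4)
  P1 vs Z: payoffs [1, 3, 0] → best response B (payoff 3)
  P2 vs A: payoffs [3, 1, 2] → best response X (payoff 3)
  P2 vs B: payoffs [2, 0, 4] → best response Z (payoff 4)
  P2 vs C: payoffs [3, 4, 0] → best response Y (payoff 4)
Mutual best responses: (B,Z) → Nash equilibria.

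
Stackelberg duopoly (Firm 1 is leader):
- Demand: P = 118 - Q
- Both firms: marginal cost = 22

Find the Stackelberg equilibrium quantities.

q₁* (leader) = 48.0, q₂* (follower) = 24.0

Work:
Follower's reaction: q₂ = (a - c - q₁)/2
Leader substitutes: π₁ = q₁·(a - q₁ - (a-c-q₁)/2 - c)
FOC: q₁* = (118 - 22)/2 = 48.00
Then: q₂* = (118 - 22 - 48.0)/2 = 24.00
Leader has first-mover advantage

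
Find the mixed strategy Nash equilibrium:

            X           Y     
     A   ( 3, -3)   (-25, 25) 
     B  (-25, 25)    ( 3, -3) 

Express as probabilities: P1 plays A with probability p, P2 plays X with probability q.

p = 0.5, q = 0.5

Work:
Find probabilities that make opponent indifferent:
P2 chooses q to make P1 indifferent between A and B
P1 chooses p to make P2 indifferent between X and Y
Mixed NE: P1 plays (A: 0.5, B: 0.5), P2 plays (X: 0.5, Y: 0.5)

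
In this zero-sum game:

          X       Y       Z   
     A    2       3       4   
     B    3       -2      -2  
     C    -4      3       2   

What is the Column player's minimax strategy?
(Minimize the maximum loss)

Column should play X or Y (all achieve the minimum), value = 3

Work:
Column player minimizes Row's maximum payoff:
Column X: max payoff to Row = 3
Column Y: max payoff to Row = 3
Column Z: max payoff to Row = 4
Minimum is 3, achieved by columns X, Y (tied).
Each of X or Y is a minimax strategy.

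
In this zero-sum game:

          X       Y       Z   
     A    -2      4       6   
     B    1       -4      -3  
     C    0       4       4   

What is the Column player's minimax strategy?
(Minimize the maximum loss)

Column should play X, value = 1

Work:
Column player minimizes Row's maximum payoff:
Column X: max payoff to Row = 1
Column Y: max payoff to Row = 4
Column Z: max payoff to Row = 6
Minimum is 1, achieved by column X.
Minimax strategy: X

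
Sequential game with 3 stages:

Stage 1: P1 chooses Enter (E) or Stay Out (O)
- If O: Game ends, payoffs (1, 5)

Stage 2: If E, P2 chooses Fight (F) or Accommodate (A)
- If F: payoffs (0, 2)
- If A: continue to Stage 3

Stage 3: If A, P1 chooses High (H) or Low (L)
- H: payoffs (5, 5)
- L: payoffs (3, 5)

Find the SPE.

SPE: (E, A, H); Outcome (5, 5)

Work:
Stage 3: P1 chooses H (5 vs 3)
Stage 2: P2: F->2, A->5 (anticipating H). Choose A
Stage 1: P1: O->1, E->5 (anticipating A, H). Choose E
SPE path: E -> A -> H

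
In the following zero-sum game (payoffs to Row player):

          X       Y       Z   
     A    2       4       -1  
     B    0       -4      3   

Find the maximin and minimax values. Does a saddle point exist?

Maximin = -1, Minimax = 2, Saddle: False

Work:
Row minimums: [-1, -4] → maximin = -1
Column maximums: [2, 4, 3] → minimax = 2
No saddle point (maximin ≠ minimax). Mixed strategy needed.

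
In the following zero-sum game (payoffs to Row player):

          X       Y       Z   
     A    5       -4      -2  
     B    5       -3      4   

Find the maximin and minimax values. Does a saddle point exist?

Maximin = -3, Minimax = -3, Saddle: True

Work:
Row minimums: [-4, -3] → maximin = -3
Column maximums: [5, -3, 4] → minimax = -3
Saddle point exists! Game value = -3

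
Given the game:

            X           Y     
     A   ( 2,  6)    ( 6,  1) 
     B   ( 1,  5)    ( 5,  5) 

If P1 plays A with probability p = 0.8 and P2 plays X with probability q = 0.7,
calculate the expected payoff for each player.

E[P1] = 3.0, E[P2] = 4.6

Work:
E[P1] = p·q·π₁(A,X) + p·(1-q)·π₁(A,Y) + (1-p)·q·π₁(B,X) + (1-p)·(1-q)·π₁(B,Y)
= 0.8·0.7·2 + 0.8·0.3·6 + 0.2·0.7·1 + 0.2·0.3·5
= 3.0

E[P2] = 4.6 (similar calculation)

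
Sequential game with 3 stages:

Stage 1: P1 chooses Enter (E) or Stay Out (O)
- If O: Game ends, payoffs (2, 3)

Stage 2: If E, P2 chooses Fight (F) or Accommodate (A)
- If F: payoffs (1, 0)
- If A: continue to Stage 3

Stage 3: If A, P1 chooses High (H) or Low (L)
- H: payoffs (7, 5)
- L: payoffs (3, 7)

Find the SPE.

SPE: (E, A, H); Outcome (7, 5)

Work:
Stage 3: P1 chooses H (7 vs 3)
Stage 2: P2: F->0, A->5 (anticipating H). Choose A
Stage 1: P1: O->2, E->7 (anticipating A, H). Choose E
SPE path: E -> A -> H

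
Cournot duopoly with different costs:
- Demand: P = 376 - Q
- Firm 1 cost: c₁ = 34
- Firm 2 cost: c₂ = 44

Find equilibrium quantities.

q₁* = 117.33, q₂* = 107.33

Work:
Reaction: q₁ = (376 - 34 - q₂)/2
Reaction: q₂ = (376 - 44 - q₁)/2
Solve simultaneously:
q₁* = (376 - 2×34 + 44)/3 = 117.33
q₂* = (376 - 2×44 + 34)/3 = 107.33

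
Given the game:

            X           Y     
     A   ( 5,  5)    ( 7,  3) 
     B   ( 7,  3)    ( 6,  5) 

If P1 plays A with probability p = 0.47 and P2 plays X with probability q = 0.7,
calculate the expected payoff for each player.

E[P1] = 6.183, E[P2] = 3.976

Work:
E[P1] = p·q·π₁(A,X) + p·(1-q)·π₁(A,Y) + (1-p)·q·π₁(B,X) + (1-p)·(1-q)·π₁(B,Y)
= 0.47·0.7·5 + 0.47·0.3·7 + 0.53·0.7·7 + 0.53·0.3·6
= 6.183

E[P2] = 3.976 (similar calculation)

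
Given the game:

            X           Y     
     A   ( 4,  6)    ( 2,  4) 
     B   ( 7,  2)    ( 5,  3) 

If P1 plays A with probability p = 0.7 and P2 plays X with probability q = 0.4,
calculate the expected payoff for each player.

E[P1] = 3.7, E[P2] = 4.14

Work:
E[P1] = p·q·π₁(A,X) + p·(1-q)·π₁(A,Y) + (1-p)·q·π₁(B,X) + (1-p)·(1-q)·π₁(B,Y)
= 0.7·0.4·4 + 0.7·0.6·2 + 0.3·0.4·7 + 0.3·0.6·5
= 3.7

E[P2] = 4.14 (similar calculation)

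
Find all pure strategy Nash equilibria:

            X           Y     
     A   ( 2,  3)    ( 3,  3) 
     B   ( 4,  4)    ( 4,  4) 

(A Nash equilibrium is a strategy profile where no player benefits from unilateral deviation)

Nash equilibrium: (B, X), (B, Y)

Work:
Best responses:
  P1 vs X: payoffs [2, 4] → best response B (payoff 4)
  P1 vs Y: payoffs [3, 4] → best response B (payoff 4)
  P2 vs A: payoffs [3, 3] → best response X/Y (payoff 3)
  P2 vs B: payoffs [4, 4] → best response X/Y (payoff 4)
Mutual best responses: (B,X), (B,Y) → Nash equilibria.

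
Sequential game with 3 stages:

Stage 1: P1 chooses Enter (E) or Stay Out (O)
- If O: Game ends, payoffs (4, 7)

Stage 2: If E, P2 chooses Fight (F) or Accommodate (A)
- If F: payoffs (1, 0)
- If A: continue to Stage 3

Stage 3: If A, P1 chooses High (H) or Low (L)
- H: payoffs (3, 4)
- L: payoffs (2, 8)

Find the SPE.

SPE: (O, A, H); Outcome (4, 7)

Work:
Stage 3: P1 chooses H (3 vs 2)
Stage 2: P2: F->0, A->4 (anticipating H). Choose A
Stage 1: P1: O->4, E->3 (anticipating A, H). Choose O
SPE path: O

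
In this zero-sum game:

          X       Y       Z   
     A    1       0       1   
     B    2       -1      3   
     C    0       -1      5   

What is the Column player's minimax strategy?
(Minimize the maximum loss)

Column should play Y, value = 0

Work:
Column player minimizes Row's maximum payoff:
Column X: max payoff to Row = 2
Column Y: max payoff to Row = 0
Column Z: max payoff to Row = 5
Minimum is 0, achieved by column Y.
Minimax strategy: Y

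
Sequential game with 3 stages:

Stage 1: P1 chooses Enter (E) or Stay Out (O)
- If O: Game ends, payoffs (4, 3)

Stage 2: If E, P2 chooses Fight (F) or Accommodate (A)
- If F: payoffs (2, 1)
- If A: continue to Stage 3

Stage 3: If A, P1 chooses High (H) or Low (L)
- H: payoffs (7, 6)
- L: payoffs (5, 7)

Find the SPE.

SPE: (E, A, H); Outcome (7, 6)

Work:
Stage 3: P1 chooses H (7 vs 5)
Stage 2: P2: F->1, A->6 (anticipating H). Choose A
Stage 1: P1: O->4, E->7 (anticipating A, H). Choose E
SPE path: E -> A -> H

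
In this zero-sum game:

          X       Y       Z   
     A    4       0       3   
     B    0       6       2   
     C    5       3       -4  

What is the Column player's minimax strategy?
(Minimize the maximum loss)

Column should play Z, value = 3

Work:
Column player minimizes Row's maximum payoff:
Column X: max payoff to Row = 5
Column Y: max payoff to Row = 6
Column Z: max payoff to Row = 3
Minimum is 3, achieved by column Z.
Minimax strategy: Z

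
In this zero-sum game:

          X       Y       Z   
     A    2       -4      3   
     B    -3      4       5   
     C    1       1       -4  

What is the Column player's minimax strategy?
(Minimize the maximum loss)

Column should play X, value = 2

Work:
Column player minimizes Row's maximum payoff:
Column X: max payoff to Row = 2
Column Y: max payoff to Row = 4
Column Z: max payoff to Row = 5
Minimum is 2, achieved by column X.
Minimax strategy: X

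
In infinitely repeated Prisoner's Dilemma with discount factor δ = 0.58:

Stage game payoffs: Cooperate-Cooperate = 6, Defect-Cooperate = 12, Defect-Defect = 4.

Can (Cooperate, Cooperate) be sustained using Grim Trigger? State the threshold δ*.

δ* = 0.75; since δ = 0.58 < 0.75, cooperation cannot be sustained

Work:
For Grim Trigger:
Cooperate forever: 6/(1-δ)
Defect then punished: 12 + 4·δ/(1-δ)
Need: 6/(1-δ) ≥ 12 + 4·δ/(1-δ)
Solving: δ ≥ (T-R)/(T-P) = (12-6)/(12-4) = 0.75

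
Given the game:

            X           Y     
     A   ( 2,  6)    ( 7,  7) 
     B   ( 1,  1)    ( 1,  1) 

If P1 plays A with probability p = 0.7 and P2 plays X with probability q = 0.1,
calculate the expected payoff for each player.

E[P1] = 4.85, E[P2] = 5.13

Work:
E[P1] = p·q·π₁(A,X) + p·(1-q)·π₁(A,Y) + (1-p)·q·π₁(B,X) + (1-p)·(1-q)·π₁(B,Y)
= 0.7·0.1·2 + 0.7·0.9·7 + 0.3·0.1·1 + 0.3·0.9·1
= 4.85

E[P2] = 5.13 (similar calculation)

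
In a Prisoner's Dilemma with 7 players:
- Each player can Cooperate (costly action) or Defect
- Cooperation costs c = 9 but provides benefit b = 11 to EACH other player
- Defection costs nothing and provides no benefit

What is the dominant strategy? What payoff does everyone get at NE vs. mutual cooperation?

Dominant: Defect; NE payoff = 0; Coop payoff = 57

Work:
Defect dominates (saves cost c = 9, benefit to others is external)
NE: All defect → everyone gets 0
If all cooperate: each receives (6)×11 - 9 = 57
Social dilemma: 57 > 0 but NE gives 0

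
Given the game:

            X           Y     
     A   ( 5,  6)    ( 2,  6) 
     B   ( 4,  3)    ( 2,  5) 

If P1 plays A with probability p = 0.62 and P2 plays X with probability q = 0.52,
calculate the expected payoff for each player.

E[P1] = 3.3624, E[P2] = 5.2248

Work:
E[P1] = p·q·π₁(A,X) + p·(1-q)·π₁(A,Y) + (1-p)·q·π₁(B,X) + (1-p)·(1-q)·π₁(B,Y)
= 0.62·0.52·5 + 0.62·0.48·2 + 0.38·0.52·4 + 0.38·0.48·2
= 3.3624

E[P2] = 5.2248 (similar calculation)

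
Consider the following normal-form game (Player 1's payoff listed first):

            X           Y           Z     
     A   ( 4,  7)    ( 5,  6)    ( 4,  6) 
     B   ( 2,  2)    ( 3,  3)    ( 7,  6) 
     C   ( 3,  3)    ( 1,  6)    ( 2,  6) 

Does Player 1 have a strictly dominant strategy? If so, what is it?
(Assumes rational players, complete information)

No strictly dominant strategy exists for Player 1

Work:
A strategy strictly dominates another if it gives a strictly higher payoff against every opponent action. Compare each pair of P1's strategies column-by-column:
  A vs B: [4 vs 2, 5 vs 3, 4 vs 7] → A does not strictly dominate B (column Z: 4 ≤ 7)
  A vs C: [4 vs 3, 5 vs 1, 4 vs 2] → A strictly dominates C
  B vs A: [2 vs 4, 3 vs 5, 7 vs 4] → B does not strictly dominate A (column X: 2 ≤ 4)
  B vs C: [2 vs 3, 3 vs 1, 7 vs 2] → B does not strictly dominate C (column X: 2 ≤ 3)
  C vs A: [3 vs 4, 1 vs 5, 2 vs 4] → C does not strictly dominate A (column X: 3 ≤ 4)
  C vs B: [3 vs 2, 1 vs 3, 2 vs 7] → C does not strictly dominate B (column Y: 1 ≤ 3)
No single strategy strictly dominates all others → no strictly dominant strategy.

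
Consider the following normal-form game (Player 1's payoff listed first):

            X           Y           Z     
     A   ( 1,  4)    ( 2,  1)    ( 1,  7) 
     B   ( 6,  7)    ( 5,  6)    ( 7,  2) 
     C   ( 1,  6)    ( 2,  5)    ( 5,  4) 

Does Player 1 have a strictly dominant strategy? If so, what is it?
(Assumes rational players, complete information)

Yes, Player 1's strictly dominant strategy is B

Work:
A strategy strictly dominates another if it gives a strictly higher payoff against every opponent action. Compare each pair of P1's strategies column-by-column:
  A vs B: [1 vs 6, 2 vs 5, 1 vs 7] → A does not strictly dominate B (column X: 1 ≤ 6)
  A vs C: [1 vs 1, 2 vs 2, 1 vs 5] → A does not strictly dominate C (column X: 1 ≤ 1)
  B vs A: [6 vs 1, 5 vs 2, 7 vs 1] → B strictly dominates A
  B vs C: [6 vs 1, 5 vs 2, 7 vs 5] → B strictly dominates C
  C vs A: [1 vs 1, 2 vs 2, 5 vs 1] → C does not strictly dominate A (column X: 1 ≤ 1)
  C vs B: [1 vs 6, 2 vs 5, 5 vs 7] → C does not strictly dominate B (column X: 1 ≤ 6)
B strictly dominates every other strategy → strictly dominant.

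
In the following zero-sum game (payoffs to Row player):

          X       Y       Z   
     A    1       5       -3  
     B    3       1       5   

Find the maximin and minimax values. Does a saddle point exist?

Maximin = 1, Minimax = 3, Saddle: False

Work:
Row minimums: [-3, 1] → maximin = 1
Column maximums: [3, 5, 5] → minimax = 3
No saddle point (maximin ≠ minimax). Mixed strategy needed.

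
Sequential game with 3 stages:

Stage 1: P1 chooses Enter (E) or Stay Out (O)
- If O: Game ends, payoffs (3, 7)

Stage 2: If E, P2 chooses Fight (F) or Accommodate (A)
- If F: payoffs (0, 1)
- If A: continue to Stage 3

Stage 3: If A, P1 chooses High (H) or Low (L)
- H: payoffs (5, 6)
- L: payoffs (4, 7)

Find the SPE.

SPE: (E, A, H); Outcome (5, 6)

Work:
Stage 3: P1 chooses H (5 vs 4)
Stage 2: P2: F->1, A->6 (anticipating H). Choose A
Stage 1: P1: O->3, E->5 (anticipating A, H). Choose E
SPE path: E -> A -> H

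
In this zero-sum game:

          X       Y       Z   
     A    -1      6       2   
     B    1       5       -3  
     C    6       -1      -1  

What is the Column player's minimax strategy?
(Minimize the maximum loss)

Column should play Z, value = 2

Work:
Column player minimizes Row's maximum payoff:
Column X: max payoff to Row = 6
Column Y: max payoff to Row = 6
Column Z: max payoff to Row = 2
Minimum is 2, achieved by column Z.
Minimax strategy: Z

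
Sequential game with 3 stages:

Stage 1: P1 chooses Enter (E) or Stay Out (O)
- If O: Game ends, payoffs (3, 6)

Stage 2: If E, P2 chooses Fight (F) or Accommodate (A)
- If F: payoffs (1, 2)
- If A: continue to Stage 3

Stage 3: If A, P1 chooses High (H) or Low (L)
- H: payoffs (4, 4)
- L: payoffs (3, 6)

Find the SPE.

SPE: (E, A, H); Outcome (4, 4)

Work:
Stage 3: P1 chooses H (4 vs 3)
Stage 2: P2: F->2, A->4 (anticipating H). Choose A
Stage 1: P1: O->3, E->4 (anticipating A, H). Choose E
SPE path: E -> A -> H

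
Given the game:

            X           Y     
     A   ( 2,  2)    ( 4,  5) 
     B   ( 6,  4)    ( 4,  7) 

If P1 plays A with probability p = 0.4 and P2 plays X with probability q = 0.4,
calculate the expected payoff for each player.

E[P1] = 4.16, E[P2] = 5.0

Work:
E[P1] = p·q·π₁(A,X) + p·(1-q)·π₁(A,Y) + (1-p)·q·π₁(B,X) + (1-p)·(1-q)·π₁(B,Y)
= 0.4·0.4·2 + 0.4·0.6·4 + 0.6·0.4·6 + 0.6·0.6·4
= 4.16

E[P2] = 5.0 (similar calculation)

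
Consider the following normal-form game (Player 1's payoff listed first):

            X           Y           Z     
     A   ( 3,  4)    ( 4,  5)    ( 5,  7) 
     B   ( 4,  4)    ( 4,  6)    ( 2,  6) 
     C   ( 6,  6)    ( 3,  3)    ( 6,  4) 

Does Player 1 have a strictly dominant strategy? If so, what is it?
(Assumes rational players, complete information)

No strictly dominant strategy exists for Player 1

Work:
A strategy strictly dominates another if it gives a strictly higher payoff against every opponent action. Compare each pair of P1's strategies column-by-column:
  A vs B: [3 vs 4, 4 vs 4, 5 vs 2] → A does not strictly dominate B (column X: 3 ≤ 4)
  A vs C: [3 vs 6, 4 vs 3, 5 vs 6] → A does not strictly dominate C (column X: 3 ≤ 6)
  B vs A: [4 vs 3, 4 vs 4, 2 vs 5] → B does not strictly dominate A (column Y: 4 ≤ 4)
  B vs C: [4 vs 6, 4 vs 3, 2 vs 6] → B does not strictly dominate C (column X: 4 ≤ 6)
  C vs A: [6 vs 3, 3 vs 4, 6 vs 5] → C does not strictly dominate A (column Y: 3 ≤ 4)
  C vs B: [6 vs 4, 3 vs 4, 6 vs 2] → C does not strictly dominate B (column Y: 3 ≤ 4)
No single strategy strictly dominates all others → no strictly dominant strategy.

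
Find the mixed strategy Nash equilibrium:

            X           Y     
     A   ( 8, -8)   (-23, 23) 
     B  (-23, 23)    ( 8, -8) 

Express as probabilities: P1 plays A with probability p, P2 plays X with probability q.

p = 0.5, q = 0.5

Work:
Find probabilities that make opponent indifferent:
P2 chooses q to make P1 indifferent between A and B
P1 chooses p to make P2 indifferent between X and Y
Mixed NE: P1 plays (A: 0.5, B: 0.5), P2 plays (X: 0.5, Y: 0.5)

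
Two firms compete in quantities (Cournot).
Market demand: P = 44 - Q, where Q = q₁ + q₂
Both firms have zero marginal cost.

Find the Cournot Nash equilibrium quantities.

q₁* = q₂* = 14.67; P* = 14.67

Work:
Profit: π_i = P·q_i = (a - q_i - q_j)·q_i
FOC: ∂π_i/∂q_i = a - 2q_i - q_j = 0
Reaction function: q_i = (44 - q_j)/2
Symmetry: q* = 44/3 = 14.67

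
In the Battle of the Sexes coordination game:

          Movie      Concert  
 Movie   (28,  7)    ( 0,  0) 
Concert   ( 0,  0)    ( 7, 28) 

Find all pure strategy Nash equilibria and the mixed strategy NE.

Pure NE: (Movie, Movie) and (Concert, Concert); Mixed NE: p = 0.8, q = 0.2

Work:
Check pure NE:
(Movie, Movie): (28, 7) - no unilateral deviation beneficial
(Concert, Concert): (7, 28) - no unilateral deviation beneficial
Mixed NE: P1 plays Movie with p = 0.8, P2 plays Movie with q = 0.2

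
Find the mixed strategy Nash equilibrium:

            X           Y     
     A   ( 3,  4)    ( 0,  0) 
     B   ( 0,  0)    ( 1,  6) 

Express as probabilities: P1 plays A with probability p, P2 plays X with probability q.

p = 0.6, q = 0.25

Work:
Find probabilities that make opponent indifferent:
P2 chooses q to make P1 indifferent between A and B
P1 chooses p to make P2 indifferent between X and Y
Mixed NE: P1 plays (A: 0.6, B: 0.4), P2 plays (X: 0.25, Y: 0.75)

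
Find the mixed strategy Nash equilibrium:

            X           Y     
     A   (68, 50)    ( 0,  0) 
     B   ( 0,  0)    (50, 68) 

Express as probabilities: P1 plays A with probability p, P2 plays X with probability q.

p = 0.5763, q = 0.4237

Work:
Find probabilities that make opponent indifferent:
P2 chooses q to make P1 indifferent between A and B
P1 chooses p to make P2 indifferent between X and Y
Mixed NE: P1 plays (A: 0.5763, B: 0.4237), P2 plays (X: 0.4237, Y: 0.5763)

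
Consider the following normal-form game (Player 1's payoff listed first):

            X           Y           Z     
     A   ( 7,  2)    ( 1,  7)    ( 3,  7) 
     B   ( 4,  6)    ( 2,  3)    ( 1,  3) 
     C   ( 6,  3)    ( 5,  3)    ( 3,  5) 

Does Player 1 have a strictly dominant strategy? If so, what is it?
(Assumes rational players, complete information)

No strictly dominant strategy exists for Player 1

Work:
A strategy strictly dominates another if it gives a strictly higher payoff against every opponent action. Compare each pair of P1's strategies column-by-column:
  A vs B: [7 vs 4, 1 vs 2, 3 vs 1] → A does not strictly dominate B (column Y: 1 ≤ 2)
  A vs C: [7 vs 6, 1 vs 5, 3 vs 3] → A does not strictly dominate C (column Y: 1 ≤ 5)
  B vs A: [4 vs 7, 2 vs 1, 1 vs 3] → B does not strictly dominate A (column X: 4 ≤ 7)
  B vs C: [4 vs 6, 2 vs 5, 1 vs 3] → B does not strictly dominate C (column X: 4 ≤ 6)
  C vs A: [6 vs 7, 5 vs 1, 3 vs 3] → C does not strictly dominate A (column X: 6 ≤ 7)
  C vs B: [6 vs 4, 5 vs 2, 3 vs 1] → C strictly dominates B
No single strategy strictly dominates all others → no strictly dominant strategy.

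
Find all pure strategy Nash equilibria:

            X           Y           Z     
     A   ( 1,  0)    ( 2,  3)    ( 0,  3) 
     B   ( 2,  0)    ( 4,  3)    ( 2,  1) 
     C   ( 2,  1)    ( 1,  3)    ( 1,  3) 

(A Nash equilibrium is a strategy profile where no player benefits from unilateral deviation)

Nash equilibrium: (B, Y)

Work:
Best responses:
  P1 vs X: payoffs [1, 2, 2] → best response B/C (payoff 2)
  P1 vs Y: payoffs [2, 4, 1] → best response B (payoff 4)
  P1 vs Z: payoffs [0, 2, 1] → best response B (payoff 2)
  P2 vs A: payoffs [0, 3, 3] → best response Y/Z (payoff 3)
  P2 vs B: payoffs [0, 3, 1] → best response Y (payoff 3)
  P2 vs C: payoffs [1, 3, 3] → best response Y/Z (payoff 3)
Mutual best responses: (B,Y) → Nash equilibria.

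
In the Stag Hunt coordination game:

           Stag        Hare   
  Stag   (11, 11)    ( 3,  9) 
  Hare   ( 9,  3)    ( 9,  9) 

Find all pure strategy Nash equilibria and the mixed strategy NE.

Pure NE: (Stag, Stag) and (Hare, Hare); Mixed NE: p = 0.75, q = 0.75

Work:
Check pure NE:
(Stag, Stag): (11, 11) - no unilateral deviation beneficial
(Hare, Hare): (9, 9) - no unilateral deviation beneficial
Mixed NE: P1 plays Stag with p = 0.75, P2 plays Stag with q = 0.75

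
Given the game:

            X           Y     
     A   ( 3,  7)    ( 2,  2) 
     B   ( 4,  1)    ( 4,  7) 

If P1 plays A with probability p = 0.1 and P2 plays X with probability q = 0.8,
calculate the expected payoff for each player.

E[P1] = 3.88, E[P2] = 2.58

Work:
E[P1] = p·q·π₁(A,X) + p·(1-q)·π₁(A,Y) + (1-p)·q·π₁(B,X) + (1-p)·(1-q)·π₁(B,Y)
= 0.1·0.8·3 + 0.1·0.2·2 + 0.9·0.8·4 + 0.9·0.2·4
= 3.88

E[P2] = 2.58 (similar calculation)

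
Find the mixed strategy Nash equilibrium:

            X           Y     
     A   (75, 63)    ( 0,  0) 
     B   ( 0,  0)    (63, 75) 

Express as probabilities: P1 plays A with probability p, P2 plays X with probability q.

p = 0.5435, q = 0.4565

Work:
Find probabilities that make opponent indifferent:
P2 chooses q to make P1 indifferent between A and B
P1 chooses p to make P2 indifferent between X and Y
Mixed NE: P1 plays (A: 0.5435, B: 0.4565), P2 plays (X: 0.4565, Y: 0.5435)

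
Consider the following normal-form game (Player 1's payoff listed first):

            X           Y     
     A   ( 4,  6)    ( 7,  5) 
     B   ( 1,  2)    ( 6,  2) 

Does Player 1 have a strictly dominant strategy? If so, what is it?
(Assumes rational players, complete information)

Yes, Player 1's strictly dominant strategy is A

Work:
A strategy strictly dominates another if it gives a strictly higher payoff against every opponent action. Compare each pair of P1's strategies column-by-column:
  A vs B: [4 vs 1, 7 vs 6] → A strictly dominates B
  B vs A: [1 vs 4, 6 vs 7] → B does not strictly dominate A (column X: 1 ≤ 4)
A strictly dominates every other strategy → strictly dominant.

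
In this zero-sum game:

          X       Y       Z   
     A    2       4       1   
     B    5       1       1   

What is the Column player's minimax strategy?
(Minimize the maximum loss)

Column should play Z, value = 1

Work:
Column player minimizes Row's maximum payoff:
Column X: max payoff to Row = 5
Column Y: max payoff to Row = 4
Column Z: max payoff to Row = 1
Minimum is 1, achieved by column Z.
Minimax strategy: Z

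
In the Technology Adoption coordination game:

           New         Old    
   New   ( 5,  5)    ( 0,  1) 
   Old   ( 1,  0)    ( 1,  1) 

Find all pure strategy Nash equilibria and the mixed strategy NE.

Pure NE: (New, New) and (Old, Old); Mixed NE: p = 0.2, q = 0.2

Work:
Check pure NE:
(New, New): (5, 5) - no unilateral deviation beneficial
(Old, Old): (1, 1) - no unilateral deviation beneficial
Mixed NE: P1 plays New with p = 0.2, P2 plays New with q = 0.2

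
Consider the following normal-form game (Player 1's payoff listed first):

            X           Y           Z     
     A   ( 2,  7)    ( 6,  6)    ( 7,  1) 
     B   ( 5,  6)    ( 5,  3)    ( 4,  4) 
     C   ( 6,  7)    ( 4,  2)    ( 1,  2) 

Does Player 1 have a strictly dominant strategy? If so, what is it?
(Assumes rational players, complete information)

No strictly dominant strategy exists for Player 1

Work:
A strategy strictly dominates another if it gives a strictly higher payoff against every opponent action. Compare each pair of P1's strategies column-by-column:
  A vs B: [2 vs 5, 6 vs 5, 7 vs 4] → A does not strictly dominate B (column X: 2 ≤ 5)
  A vs C: [2 vs 6, 6 vs 4, 7 vs 1] → A does not strictly dominate C (column X: 2 ≤ 6)
  B vs A: [5 vs 2, 5 vs 6, 4 vs 7] → B does not strictly dominate A (column Y: 5 ≤ 6)
  B vs C: [5 vs 6, 5 vs 4, 4 vs 1] → B does not strictly dominate C (column X: 5 ≤ 6)
  C vs A: [6 vs 2, 4 vs 6, 1 vs 7] → C does not strictly dominate A (column Y: 4 ≤ 6)
  C vs B: [6 vs 5, 4 vs 5, 1 vs 4] → C does not strictly dominate B (column Y: 4 ≤ 5)
No single strategy strictly dominates all others → no strictly dominant strategy.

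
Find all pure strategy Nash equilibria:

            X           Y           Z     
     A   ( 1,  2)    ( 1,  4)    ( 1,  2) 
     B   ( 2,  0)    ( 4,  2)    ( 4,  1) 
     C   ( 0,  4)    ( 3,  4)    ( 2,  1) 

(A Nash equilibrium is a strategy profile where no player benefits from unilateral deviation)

Nash equilibrium: (B, Y)

Work:
Best responses:
  P1 vs X: payoffs [1, 2, 0] → best response B (payoff 2)
  P1 vs Y: payoffs [1, 4, 3] → best response B (payoff 4)
  P1 vs Z: payoffs [1, 4, 2] → best response B (payoff 4)
  P2 vs A: payoffs [2, 4, 2] → best response Y (payoff 4)
  P2 vs B: payoffs [0, 2, 1] → best response Y (payoff 2)
  P2 vs C: payoffs [4, 4, 1] → best response X/Y (payoff 4)
Mutual best responses: (B,Y) → Nash equilibria.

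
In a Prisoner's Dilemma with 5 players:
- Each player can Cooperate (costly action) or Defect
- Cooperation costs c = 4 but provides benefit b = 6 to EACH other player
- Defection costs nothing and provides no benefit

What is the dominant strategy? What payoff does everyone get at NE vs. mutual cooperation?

Dominant: Defect; NE payoff = 0; Coop payoff = 20

Work:
Defect dominates (saves cost c = 4, benefit to others is external)
NE: All defect → everyone gets 0
If all cooperate: each receives (4)×6 - 4 = 20
Social dilemma: 20 > 0 but NE gives 0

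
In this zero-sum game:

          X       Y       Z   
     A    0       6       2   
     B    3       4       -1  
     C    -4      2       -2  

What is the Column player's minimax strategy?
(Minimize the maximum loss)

Column should play Z, value = 2

Work:
Column player minimizes Row's maximum payoff:
Column X: max payoff to Row = 3
Column Y: max payoff to Row = 6
Column Z: max payoff to Row = 2
Minimum is 2, achieved by column Z.
Minimax strategy: Z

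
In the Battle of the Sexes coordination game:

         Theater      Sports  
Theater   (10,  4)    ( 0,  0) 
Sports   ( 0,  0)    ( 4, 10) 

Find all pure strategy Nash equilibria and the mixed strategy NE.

Pure NE: (Theater, Theater) and (Sports, Sports); Mixed NE: p = 0.7143, q = 0.2857

Work:
Check pure NE:
(Theater, Theater): (10, 4) - no unilateral deviation beneficial
(Sports, Sports): (4, 10) - no unilateral deviation beneficial
Mixed NE: P1 plays Theater with p = 0.7143, P2 plays Theater with q = 0.2857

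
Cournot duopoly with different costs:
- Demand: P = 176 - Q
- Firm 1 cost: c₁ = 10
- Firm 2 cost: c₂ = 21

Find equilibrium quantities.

q₁* = 59.0, q₂* = 48.0

Work:
Reaction: q₁ = (176 - 10 - q₂)/2
Reaction: q₂ = (176 - 21 - q₁)/2
Solve simultaneously:
q₁* = (176 - 2×10 + 21)/3 = 59.0
q₂* = (176 - 2×21 + 10)/3 = 48.0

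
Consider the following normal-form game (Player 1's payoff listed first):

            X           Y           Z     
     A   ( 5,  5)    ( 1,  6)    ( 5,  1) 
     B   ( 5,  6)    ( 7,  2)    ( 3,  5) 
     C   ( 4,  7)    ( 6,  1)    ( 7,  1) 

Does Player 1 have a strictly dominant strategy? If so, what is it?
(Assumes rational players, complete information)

No strictly dominant strategy exists for Player 1

Work:
A strategy strictly dominates another if it gives a strictly higher payoff against every opponent action. Compare each pair of P1's strategies column-by-column:
  A vs B: [5 vs 5, 1 vs 7, 5 vs 3] → A does not strictly dominate B (column X: 5 ≤ 5)
  A vs C: [5 vs 4, 1 vs 6, 5 vs 7] → A does not strictly dominate C (column Y: 1 ≤ 6)
  B vs A: [5 vs 5, 7 vs 1, 3 vs 5] → B does not strictly dominate A (column X: 5 ≤ 5)
  B vs C: [5 vs 4, 7 vs 6, 3 vs 7] → B does not strictly dominate C (column Z: 3 ≤ 7)
  C vs A: [4 vs 5, 6 vs 1, 7 vs 5] → C does not strictly dominate A (column X: 4 ≤ 5)
  C vs B: [4 vs 5, 6 vs 7, 7 vs 3] → C does not strictly dominate B (column X: 4 ≤ 5)
No single strategy strictly dominates all others → no strictly dominant strategy.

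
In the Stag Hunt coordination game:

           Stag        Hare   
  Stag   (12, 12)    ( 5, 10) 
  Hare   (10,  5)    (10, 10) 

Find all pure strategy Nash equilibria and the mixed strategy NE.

Pure NE: (Stag, Stag) and (Hare, Hare); Mixed NE: p = 0.7143, q = 0.7143

Work:
Check pure NE:
(Stag, Stag): (12, 12) - no unilateral deviation beneficial
(Hare, Hare): (10, 10) - no unilateral deviation beneficial
Mixed NE: P1 plays Stag with p = 0.7143, P2 plays Stag with q = 0.7143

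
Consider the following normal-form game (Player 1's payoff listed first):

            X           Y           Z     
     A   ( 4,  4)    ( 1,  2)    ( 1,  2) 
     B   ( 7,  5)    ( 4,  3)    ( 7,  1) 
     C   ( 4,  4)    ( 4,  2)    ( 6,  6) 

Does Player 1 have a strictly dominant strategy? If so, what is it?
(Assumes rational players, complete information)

No strictly dominant strategy exists for Player 1

Work:
A strategy strictly dominates another if it gives a strictly higher payoff against every opponent action. Compare each pair of P1's strategies column-by-column:
  A vs B: [4 vs 7, 1 vs 4, 1 vs 7] → A does not strictly dominate B (column X: 4 ≤ 7)
  A vs C: [4 vs 4, 1 vs 4, 1 vs 6] → A does not strictly dominate C (column X: 4 ≤ 4)
  B vs A: [7 vs 4, 4 vs 1, 7 vs 1] → B strictly dominates A
  B vs C: [7 vs 4, 4 vs 4, 7 vs 6] → B does not strictly dominate C (column Y: 4 ≤ 4)
  C vs A: [4 vs 4, 4 vs 1, 6 vs 1] → C does not strictly dominate A (column X: 4 ≤ 4)
  C vs B: [4 vs 7, 4 vs 4, 6 vs 7] → C does not strictly dominate B (column X: 4 ≤ 7)
No single strategy strictly dominates all others → no strictly dominant strategy.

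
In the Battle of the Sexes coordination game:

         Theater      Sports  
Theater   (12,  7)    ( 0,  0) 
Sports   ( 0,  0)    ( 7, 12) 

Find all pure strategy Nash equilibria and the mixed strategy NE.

Pure NE: (Theater, Theater) and (Sports, Sports); Mixed NE: p = 0.6316, q = 0.3684

Work:
Check pure NE:
(Theater, Theater): (12, 7) - no unilateral deviation beneficial
(Sports, Sports): (7, 12) - no unilateral deviation beneficial
Mixed NE: P1 plays Theater with p = 0.6316, P2 plays Theater with q = 0.3684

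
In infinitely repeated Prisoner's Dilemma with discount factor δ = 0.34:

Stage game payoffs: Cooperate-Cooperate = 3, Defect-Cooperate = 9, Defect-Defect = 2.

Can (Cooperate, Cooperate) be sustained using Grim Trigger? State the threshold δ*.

δ* = 0.8571; since δ = 0.34 < 0.8571, cooperation cannot be sustained

Work:
For Grim Trigger:
Cooperate forever: 3/(1-δ)
Defect then punished: 9 + 2·δ/(1-δ)
Need: 3/(1-δ) ≥ 9 + 2·δ/(1-δ)
Solving: δ ≥ (T-R)/(T-P) = (9-3)/(9-2) = 0.8571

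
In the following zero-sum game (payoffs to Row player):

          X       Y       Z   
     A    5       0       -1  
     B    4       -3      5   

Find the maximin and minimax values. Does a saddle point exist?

Maximin = -1, Minimax = 0, Saddle: False

Work:
Row minimums: [-1, -3] → maximin = -1
Column maximums: [5, 0, 5] → minimax = 0
No saddle point (maximin ≠ minimax). Mixed strategy needed.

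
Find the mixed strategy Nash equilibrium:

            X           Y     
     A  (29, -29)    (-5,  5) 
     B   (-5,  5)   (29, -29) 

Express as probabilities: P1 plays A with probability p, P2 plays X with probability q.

p = 0.5, q = 0.5

Work:
Find probabilities that make opponent indifferent:
P2 chooses q to make P1 indifferent between A and B
P1 chooses p to make P2 indifferent between X and Y
Mixed NE: P1 plays (A: 0.5, B: 0.5), P2 plays (X: 0.5, Y: 0.5)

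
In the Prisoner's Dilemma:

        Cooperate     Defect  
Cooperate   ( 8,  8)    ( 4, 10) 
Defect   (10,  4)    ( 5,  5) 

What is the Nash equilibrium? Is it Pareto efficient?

(Defect, Defect) is NE; not Pareto efficient

Work:
Defect dominates Cooperate for both players:
If P2 cooperates: Defect (10) > Cooperate (8)
If P2 defects: Defect (5) > Cooperate (4)
NE: (Defect, Defect) with payoff (5, 5)
But (Cooperate, Cooperate) = (8, 8) Pareto dominates (5, 5)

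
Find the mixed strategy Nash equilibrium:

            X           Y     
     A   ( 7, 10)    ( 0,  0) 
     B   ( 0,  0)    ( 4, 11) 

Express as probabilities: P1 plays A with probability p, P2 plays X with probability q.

p = 0.5238, q = 0.3636

Work:
Find probabilities that make opponent indifferent:
P2 chooses q to make P1 indifferent between A and B
P1 chooses p to make P2 indifferent between X and Y
Mixed NE: P1 plays (A: 0.5238, B: 0.4762), P2 plays (X: 0.3636, Y: 0.6364)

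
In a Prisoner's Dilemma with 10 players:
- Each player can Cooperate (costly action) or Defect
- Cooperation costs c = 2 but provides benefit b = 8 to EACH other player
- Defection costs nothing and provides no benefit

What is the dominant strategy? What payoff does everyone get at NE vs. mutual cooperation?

Dominant: Defect; NE payoff = 0; Coop payoff = 70

Work:
Defect dominates (saves cost c = 2, benefit to others is external)
NE: All defect → everyone gets 0
If all cooperate: each receives (9)×8 - 2 = 70
Social dilemma: 70 > 0 but NE gives 0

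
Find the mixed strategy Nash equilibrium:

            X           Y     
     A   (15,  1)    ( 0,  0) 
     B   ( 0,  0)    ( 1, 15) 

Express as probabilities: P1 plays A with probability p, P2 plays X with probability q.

p = 0.9375, q = 0.0625

Work:
Find probabilities that make opponent indifferent:
P2 chooses q to make P1 indifferent between A and B
P1 chooses p to make P2 indifferent between X and Y
Mixed NE: P1 plays (A: 0.9375, B: 0.0625), P2 plays (X: 0.0625, Y: 0.9375)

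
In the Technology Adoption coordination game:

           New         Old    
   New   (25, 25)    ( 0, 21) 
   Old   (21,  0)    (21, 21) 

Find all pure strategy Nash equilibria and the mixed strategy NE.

Pure NE: (New, New) and (Old, Old); Mixed NE: p = 0.84, q = 0.84

Work:
Check pure NE:
(New, New): (25, 25) - no unilateral deviation beneficial
(Old, Old): (21, 21) - no unilateral deviation beneficial
Mixed NE: P1 plays New with p = 0.84, P2 plays New with q = 0.84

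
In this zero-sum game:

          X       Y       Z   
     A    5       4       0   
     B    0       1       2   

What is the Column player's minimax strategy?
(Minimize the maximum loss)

Column should play Z, value = 2

Work:
Column player minimizes Row's maximum payoff:
Column X: max payoff to Row = 5
Column Y: max payoff to Row = 4
Column Z: max payoff to Row = 2
Minimum is 2, achieved by column Z.
Minimax strategy: Z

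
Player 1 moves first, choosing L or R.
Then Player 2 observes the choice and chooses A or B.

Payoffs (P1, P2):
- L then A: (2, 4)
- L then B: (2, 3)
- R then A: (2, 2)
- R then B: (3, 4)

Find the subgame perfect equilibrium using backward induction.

P1 plays R, P2 plays A after L and B after R; Payoff (3, 4)

Work:
Backward induction:
After L: P2 chooses A → P1 gets 2
After R: P2 chooses B → P1 gets 3
P1 chooses R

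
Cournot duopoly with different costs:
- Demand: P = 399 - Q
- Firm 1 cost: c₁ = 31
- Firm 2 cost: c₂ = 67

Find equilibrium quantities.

q₁* = 134.67, q₂* = 98.67

Work:
Reaction: q₁ = (399 - 31 - q₂)/2
Reaction: q₂ = (399 - 67 - q₁)/2
Solve simultaneously:
q₁* = (399 - 2×31 + 67)/3 = 134.67
q₂* = (399 - 2×67 + 31)/3 = 98.67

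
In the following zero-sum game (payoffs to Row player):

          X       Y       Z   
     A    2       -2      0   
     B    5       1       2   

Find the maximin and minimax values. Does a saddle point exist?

Maximin = 1, Minimax = 1, Saddle: True

Work:
Row minimums: [-2, 1] → maximin = 1
Column maximums: [5, 1, 2] → minimax = 1
Saddle point exists! Game value = 1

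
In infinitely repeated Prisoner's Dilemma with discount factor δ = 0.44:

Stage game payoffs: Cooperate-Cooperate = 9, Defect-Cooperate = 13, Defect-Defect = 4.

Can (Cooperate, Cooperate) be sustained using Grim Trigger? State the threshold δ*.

δ* = 0.4444; since δ = 0.44 < 0.4444, cooperation cannot be sustained

Work:
For Grim Trigger:
Cooperate forever: 9/(1-δ)
Defect then punished: 13 + 4·δ/(1-δ)
Need: 9/(1-δ) ≥ 13 + 4·δ/(1-δ)
Solving: δ ≥ (T-R)/(T-P) = (13-9)/(13-4) = 0.4444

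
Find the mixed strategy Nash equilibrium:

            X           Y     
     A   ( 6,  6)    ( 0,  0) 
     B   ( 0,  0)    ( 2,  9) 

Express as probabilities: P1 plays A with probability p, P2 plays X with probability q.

p = 0.6, q = 0.25

Work:
Find probabilities that make opponent indifferent:
P2 chooses q to make P1 indifferent between A and B
P1 chooses p to make P2 indifferent between X and Y
Mixed NE: P1 plays (A: 0.6, B: 0.4), P2 plays (X: 0.25, Y: 0.75)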